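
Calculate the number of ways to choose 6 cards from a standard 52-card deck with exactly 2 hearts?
13 hearts and 39 non-hearts: C(13,2) × C(39,4) = 78 × 82251 = 6,415,578.
Final answer: 6,415,578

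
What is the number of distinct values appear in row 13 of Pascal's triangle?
Row 13 has entries C(13,0)..C(13,13); by symmetry C(13,k)=C(13,13-k), giving 7 distinct values.

Answer: 7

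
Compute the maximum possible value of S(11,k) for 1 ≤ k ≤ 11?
246,730

Working:
Row S(11,k) for k = 1..11 (via S(n,k) = k·S(n−1,k) + S(n−1,k−1)): 1, 1,023, 28,501, 145,750, 246,730, 179,487, 63,987, 11,880, 1,155, 55, 1. The row is unimodal; maximum at k = 5: 246,730.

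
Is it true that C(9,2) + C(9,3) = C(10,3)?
True

Pascal's identity: LHS = 36 + 84 = 120; RHS = C(10,3) = 120. Both sides agree, so the statement holds.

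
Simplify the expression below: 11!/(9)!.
This equals 11×10 = 110.

Answer: 110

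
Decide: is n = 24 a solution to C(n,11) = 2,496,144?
Yes

Explanation: C(24,11) = 24·23·22·21·20·19·18·17·16·15·14/11! = 99,638,080,819,200/39,916,800 = 2,496,144, which equals 2,496,144.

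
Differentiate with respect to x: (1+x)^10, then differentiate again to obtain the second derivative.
90(1+x)^8

First derivative: 10(1+x)^{9}. Second derivative: 10·9·(1+x)^{8} = 90(1+x)^{8}.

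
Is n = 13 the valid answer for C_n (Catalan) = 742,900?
C_13 = C(26,13)/(13+1) = 10,400,600/14 = 742,900, which equals 742,900.

Answer: Yes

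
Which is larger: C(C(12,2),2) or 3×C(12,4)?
C(C(12,2),2)

Solution: C(C(12,2),2)=2,145, 3×C(12,4)=1,485.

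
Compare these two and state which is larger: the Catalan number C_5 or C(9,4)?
C(9,4)

Reasoning: C_5 = C(10,5)/(5+1) = 252/6 = 42; C(9,4) = 126.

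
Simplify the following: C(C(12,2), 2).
C(12,2) = 66, then C(66, 2) = 2,145.
Final answer: 2,145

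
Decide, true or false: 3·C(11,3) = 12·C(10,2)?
False

Solution: Absorption identity k·C(n,k) = n·C(n-1,k-1). LHS = 3·165 = 495; RHS = 12·45 = 540.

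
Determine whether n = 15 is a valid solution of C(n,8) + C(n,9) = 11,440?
Yes

C(15,8) + C(15,9) = 6,435 + 5,005 = 11,440, which equals 11,440.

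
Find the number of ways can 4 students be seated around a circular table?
6

Working:
Circular arrangements: (4-1)! = 6.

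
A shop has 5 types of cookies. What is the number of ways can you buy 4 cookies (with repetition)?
70

Solution: Stars and bars: C(4+5-1, 4) = C(8, 4) = 70.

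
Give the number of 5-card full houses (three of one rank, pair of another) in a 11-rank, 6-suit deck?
33,000

Working:
Triple rank: 11. Triple suits: C(6,3)=20. Pair rank: 10. Pair suits: C(6,2)=15. Total: 33,000.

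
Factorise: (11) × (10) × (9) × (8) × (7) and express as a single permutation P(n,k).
P(11,5) = 11!/(6)!
Product of 5 consecutive descending integers starting at 11: P(11,5) = 11!/6! = 55,440.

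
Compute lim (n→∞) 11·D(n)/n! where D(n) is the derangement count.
11/e

Reasoning: D(n)/n! → 1/e, so 11·D(n)/n! → 11/e.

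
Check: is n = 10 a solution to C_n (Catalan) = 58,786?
No
C_10 = C(20,10)/(10+1) = 184,756/11 = 16,796, which does not equal 58,786.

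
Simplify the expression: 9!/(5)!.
3,024

Reasoning: This equals 9×8×...×6 = 3,024.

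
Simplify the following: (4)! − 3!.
18

Explanation: (4)! − 3! = (4)·3! − 3! = (4−1)·3! = 3·3! = 18.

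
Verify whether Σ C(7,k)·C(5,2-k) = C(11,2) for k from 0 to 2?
False

Solution: Vandermonde's identity gives C(12,2) = 66; RHS C(11,2) = 55.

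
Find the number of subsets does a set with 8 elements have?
256

Solution: Each element can be included or excluded: 2^8 = 256.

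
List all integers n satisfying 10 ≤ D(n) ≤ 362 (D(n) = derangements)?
5, 6

Using D(n) = (n−1)[D(n−1) + D(n−2)] with D(1)=0, D(2)=1: D(4)=9; D(5)=44; D(6)=265; D(7)=1,854. So valid n = 5, 6.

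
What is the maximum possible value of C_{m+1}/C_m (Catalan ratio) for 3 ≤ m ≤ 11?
46/13

C_{m+1}/C_m = 2(2m+1)/(m+2), which increases with m. Maximum at m = 11: 2·23/13 = 46/13.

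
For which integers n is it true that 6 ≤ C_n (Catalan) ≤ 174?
4, 5, 6
C_3=5; C_4=14; C_5=42; C_6=132; C_7=429. So valid n = 4, 5, 6.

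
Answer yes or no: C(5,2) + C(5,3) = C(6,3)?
Yes

Solution: Pascal's identity: LHS = 10 + 10 = 20; RHS = C(6,3) = 20. Both sides agree, so the statement holds.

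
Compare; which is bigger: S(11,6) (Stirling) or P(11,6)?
P(11,6)
S(11,6) = 6·S(10,6) + S(10,5) = 6·22,827 + 42,525 = 179,487; P(11,6) = 332,640.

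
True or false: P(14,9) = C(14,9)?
False

Reasoning: P(14,9) = 726,485,760 and C(14,9) = 2,002; P(n,r) = r! × C(n,r) so P > C whenever r ≥ 2.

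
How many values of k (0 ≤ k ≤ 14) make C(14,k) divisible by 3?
3

Working:
Checking C(14,k) mod 3 for k = 0..14: divisible at k = 6, 7, 8. That's 3 values.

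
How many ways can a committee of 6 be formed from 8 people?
28

C(8,6) = 8! / (6! × (8-6)!)
         = 8! / (6! × 2!)
         = 28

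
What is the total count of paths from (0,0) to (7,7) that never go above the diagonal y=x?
429

Working:
Counted by the Catalan number C_7: C_7 = C(14,7)/(7+1) = 3,432/8 = 429.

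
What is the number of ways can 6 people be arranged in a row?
720

Solution: Arrangements of 6 distinct objects: 6! = 720.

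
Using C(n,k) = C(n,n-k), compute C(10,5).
252
C(10,5) = C(10,5) = 252.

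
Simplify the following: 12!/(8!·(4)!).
495

Explanation: This is C(12,8) = 495.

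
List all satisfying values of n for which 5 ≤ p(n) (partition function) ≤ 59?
4, 5, 6, 7, 8, 9, 10, 11

Solution: Tabulating p(n) via p(n) = p(n−1) + p(n−2) − p(n−5) − p(n−7) + …: p(3)=3; p(4)=5; p(5)=7; p(6)=11; p(7)=15; p(8)=22; p(9)=30; p(10)=42; p(11)=56; p(12)=77. So valid n = 4, 5, 6, 7, 8, 9, 10, 11.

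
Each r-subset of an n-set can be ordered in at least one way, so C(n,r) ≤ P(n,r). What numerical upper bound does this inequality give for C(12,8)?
19,958,400

Working:
P(12,8) = 12·11·10·9·8·7·6·5 = 19,958,400, so C(12,8) ≤ 19,958,400. (The bound is loose by a factor of 8! = 40,320: C(12,8) = 19,958,400/40,320 = 495.)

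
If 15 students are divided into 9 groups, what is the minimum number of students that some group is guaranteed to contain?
2

Solution: Pigeonhole: ⌈15/9⌉ = 2.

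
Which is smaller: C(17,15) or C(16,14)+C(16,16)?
C(16,14)+C(16,16)

Solution: C(17,15)=136; C(16,14)+C(16,16)=120+1=121.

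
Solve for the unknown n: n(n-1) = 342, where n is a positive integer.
19

Working:
n² − n − 342 = 0, so n = (1 ± √(1 + 4·342))/2 = (1 ± √1,369)/2 = (1 ± 37)/2, i.e. n = 19 or n = -18. Taking the positive root, n = 19 (check: 19×18 = 342).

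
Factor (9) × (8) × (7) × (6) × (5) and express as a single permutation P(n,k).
P(9,5) = 9!/(4)!

Solution: Product of 5 consecutive descending integers starting at 9: P(9,5) = 9!/4! = 15,120.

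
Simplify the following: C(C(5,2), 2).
45

Working:
C(5,2) = 10, then C(10, 2) = 45.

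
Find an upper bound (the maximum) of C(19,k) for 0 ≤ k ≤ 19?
92,378

Working:
Maximum at k = 9 or k = 10: C(19,9) = 92,378.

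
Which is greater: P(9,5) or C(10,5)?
P(9,5)

Reasoning: P(9,5)=15,120, C(10,5)=252.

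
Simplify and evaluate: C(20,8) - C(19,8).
C(20,8) - C(19,8) = C(19,7) = 50,388.
Final answer: 50,388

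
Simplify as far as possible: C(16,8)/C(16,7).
9/8

Working:
C(n,k+1)/C(n,k) = (n−k)/(k+1). Here (16−7)/(7+1) = 9/8 = 9/8.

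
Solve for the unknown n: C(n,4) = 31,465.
31

Explanation: C(n,4) = n(n−1)(n−2)(n−3)/4! is increasing in n, and n(n−1)(n−2)(n−3) = 4!·31,465 = 755,160 ≈ (n−1.5)^4 gives n ≈ 31.0. Check: C(29,4) = 23,751, C(30,4) = 27,405, C(31,4) = 31,465 ✓. So n = 31.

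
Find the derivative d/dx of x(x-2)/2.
(2x - 2)/2

Solution: d/dx[(x-0)(x-2)] = (x-2) + (x-0) = 2x - 2. Dividing by 2 gives (2x - 2)/2.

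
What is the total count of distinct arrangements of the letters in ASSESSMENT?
Word has 10 letters (A=1, S=4, E=2, M=1, N=1, T=1). Arrangements: 10!/Π(k!) = 75,600.
Final answer: 75,600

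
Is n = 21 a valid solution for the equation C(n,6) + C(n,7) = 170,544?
C(21,6) + C(21,7) = 54,264 + 116,280 = 170,544, which equals 170,544.

Answer: Yes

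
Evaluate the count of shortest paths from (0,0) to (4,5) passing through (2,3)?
60
To (2,3): C(5,2)=10. From there: C(4,2)=6. Total: 60.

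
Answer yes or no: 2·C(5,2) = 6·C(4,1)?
No

Reasoning: Absorption identity k·C(n,k) = n·C(n-1,k-1). LHS = 2·10 = 20; RHS = 6·4 = 24.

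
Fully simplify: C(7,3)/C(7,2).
C(n,k+1)/C(n,k) = (n−k)/(k+1). Here (7−2)/(2+1) = 5/3 = 5/3.

Answer: 5/3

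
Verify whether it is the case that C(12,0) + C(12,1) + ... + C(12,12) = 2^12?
True
Binomial theorem with x = y = 1: Σ C(12,i) = (1+1)^12 = 2^12 = 4,096. The statement holds.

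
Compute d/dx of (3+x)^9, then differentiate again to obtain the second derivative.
72(3+x)^7

Explanation: First derivative: 9(3+x)^{8}. Second derivative: 9·8·(3+x)^{7} = 72(3+x)^{7}.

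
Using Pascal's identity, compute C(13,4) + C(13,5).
2,002

Working:
C(13,4) + C(13,5) = C(14,5) = 2,002.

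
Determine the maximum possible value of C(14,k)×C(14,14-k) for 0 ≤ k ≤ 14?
11,778,624

Reasoning: C(14,k)·C(14,14-k) = C(14,k)², maximised at the centre k = 7: C(14,7)² = 11,778,624.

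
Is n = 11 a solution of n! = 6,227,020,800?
11! = 11·10! = 11·3,628,800 = 39,916,800, which does not equal 6,227,020,800.
Final answer: No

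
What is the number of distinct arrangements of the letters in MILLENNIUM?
226,800

Word has 10 letters (M=2, I=2, L=2, E=1, N=2, U=1). Arrangements: 10!/Π(k!) = 226,800.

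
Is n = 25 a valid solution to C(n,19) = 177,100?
Yes

Solution: C(25,19) = 25·24·23·22·21·20·19·18·17·16·15·14·13·12·11·10·9·8·7/19! = 21,543,347,282,404,147,200,000/121,645,100,408,832,000 = 177,100, which equals 177,100.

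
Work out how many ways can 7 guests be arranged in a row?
5,040

Solution: Arrangements of 7 distinct objects: 7! = 5,040.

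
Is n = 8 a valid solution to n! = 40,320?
Yes

Explanation: 8! = 8·7! = 8·5,040 = 40,320, which equals 40,320.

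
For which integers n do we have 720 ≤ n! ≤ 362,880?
n! is strictly increasing; 6! = 720 and 9! = 362,880, so valid n = 6, 7, 8, 9.

Answer: 6, 7, 8, 9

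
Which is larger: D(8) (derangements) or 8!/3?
D(8) = (8-1)·[D(7) + D(6)] = 7·[1,854 + 265] = 14,833; 8!/3 = 40,320/3 = 13,440.
Final answer: D(8)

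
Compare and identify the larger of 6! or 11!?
11!

Explanation: 6!=720, 11!=39,916,800. 11! > 6!.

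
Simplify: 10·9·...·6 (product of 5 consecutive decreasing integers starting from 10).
30,240

Working:
This is P(10,5) = 10!/(5)! = 30,240.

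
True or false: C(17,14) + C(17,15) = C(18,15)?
Pascal's identity C(n,k) + C(n,k+1) = C(n+1,k+1): 680 + 136 = 816 = C(18,15).
Final answer: True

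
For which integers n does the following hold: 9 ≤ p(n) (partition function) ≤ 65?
Tabulating p(n) via p(n) = p(n−1) + p(n−2) − p(n−5) − p(n−7) + …: p(5)=7; p(6)=11; p(7)=15; p(8)=22; p(9)=30; p(10)=42; p(11)=56; p(12)=77. So valid n = 6, 7, 8, 9, 10, 11.

Answer: 6, 7, 8, 9, 10, 11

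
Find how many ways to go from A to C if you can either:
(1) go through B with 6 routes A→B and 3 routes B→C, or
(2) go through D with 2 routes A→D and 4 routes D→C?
26

Explanation: Route via B: 6×3=18. Route via D: 2×4=8. Total: 26.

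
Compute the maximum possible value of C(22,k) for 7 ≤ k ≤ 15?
C(22,k) is maximised at the centre of the row: C(22,11) = 705,432.
Final answer: 705,432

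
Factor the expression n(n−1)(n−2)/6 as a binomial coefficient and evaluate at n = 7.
n(n−1)(n−2)/6 = n!/(3!(n−3)!) = C(n,3). At n = 7: C(7,3) = 35.
Final answer: C(n,3); C(7,3) = 35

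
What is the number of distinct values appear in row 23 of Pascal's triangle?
12
Row 23 has entries C(23,0)..C(23,23); by symmetry C(23,k)=C(23,23-k), giving 12 distinct values.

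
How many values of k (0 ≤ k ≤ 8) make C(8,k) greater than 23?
5

Solution: Row 8 is unimodal and symmetric about k=8/2. C(8,1)=8 ≤ 23; C(8,2)=28 > 23; by symmetry C(8,k) > 23 for k = 2..6. That's 6 - 2 + 1 = 5 values.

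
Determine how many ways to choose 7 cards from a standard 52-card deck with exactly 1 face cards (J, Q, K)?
46,060,560

Solution: 12 face cards and 40 non-face cards: C(12,1) × C(40,6) = 12 × 3,838,380 = 46,060,560.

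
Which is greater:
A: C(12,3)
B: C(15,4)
B

Reasoning: A=C(12,3)=220, B=C(15,4)=1,365.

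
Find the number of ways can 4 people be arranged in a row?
24

Working:
Arrangements of 4 distinct objects: 4! = 24.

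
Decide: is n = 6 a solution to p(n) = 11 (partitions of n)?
Yes

Explanation: Pentagonal recurrence p(n) = p(n−1) + p(n−2) − p(n−5) − p(n−7) + …: p(6) = p(5) + p(4) − p(1) = 7 + 5 − 1 = 11, which equals 11.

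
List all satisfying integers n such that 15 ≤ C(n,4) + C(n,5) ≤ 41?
C(5,4)+C(5,5)=6; C(6,4)+C(6,5)=21; C(7,4)+C(7,5)=56. So valid n = 6.

Answer: 6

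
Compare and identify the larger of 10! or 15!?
15!

Solution: 10!=3,628,800, 15!=1,307,674,368,000. 15! > 10!.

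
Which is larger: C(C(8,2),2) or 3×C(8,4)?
C(C(8,2),2)

Solution: C(C(8,2),2)=378, 3×C(8,4)=210.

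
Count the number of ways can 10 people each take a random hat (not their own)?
1,334,961

Explanation: Using D(n) = (n-1)[D(n-1) + D(n-2)]:
D(10) = (10-1) × [D(9) + D(8)]
      = 9 × [133496 + 14833]
      = 9 × 148329
      = 1,334,961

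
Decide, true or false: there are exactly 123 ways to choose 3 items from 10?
False

Reasoning: C(10,3) = 120 ≠ 123.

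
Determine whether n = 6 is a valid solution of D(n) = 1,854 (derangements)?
No

Solution: D(6) = (6-1)·[D(5) + D(4)] = 5·[44 + 9] = 265, which does not equal 1,854.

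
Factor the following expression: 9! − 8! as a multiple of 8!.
9! − 8! = 9·8! − 8! = (9 − 1)·8! = 8 × 8! = 322,560.

Answer: 8 × 8! = 322,560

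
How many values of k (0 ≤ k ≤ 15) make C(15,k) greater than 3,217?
4

Explanation: Row 15 is unimodal and symmetric about k=15/2. C(15,5)=3,003 ≤ 3,217; C(15,6)=5,005 > 3,217; by symmetry C(15,k) > 3,217 for k = 6..9. That's 9 - 6 + 1 = 4 values.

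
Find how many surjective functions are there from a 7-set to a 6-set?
15,120

Explanation: Onto functions = 6! × S(7,6)
First compute S(7,6) via recurrence:
Using the Stirling recurrence: S(n,k) = k·S(n-1,k) + S(n-1,k-1)
S(7,6) = 6·S(6,6) + S(6,5)
         = 6·1 + 15
         = 6 + 15
         = 21
Then: 720 × 21 = 15,120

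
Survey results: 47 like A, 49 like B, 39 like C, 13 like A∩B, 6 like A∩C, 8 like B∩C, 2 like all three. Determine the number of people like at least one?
110

|A∪B∪C| = 47+49+39-13-6-8+2 = 110.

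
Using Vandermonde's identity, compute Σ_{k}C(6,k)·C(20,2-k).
325

Explanation: = C(6+20,2) = C(26,2) = 325.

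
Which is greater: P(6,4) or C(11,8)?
P(6,4)

Solution: P(6,4)=360, C(11,8)=165.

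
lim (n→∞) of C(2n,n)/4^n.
0
C(2n,n) ~ 4^n/√(πn), so C(2n,n)/4^n ~ 1/√(πn) → 0.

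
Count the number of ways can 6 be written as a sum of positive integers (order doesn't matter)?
Pentagonal recurrence p(n) = p(n−1) + p(n−2) − p(n−5) − p(n−7) + …: p(6) = p(5) + p(4) − p(1) = 7 + 5 − 1 = 11.
Final answer: 11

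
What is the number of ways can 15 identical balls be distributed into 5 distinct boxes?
3,876

Working:
C(15+5-1, 5-1) = C(19, 4) = 3,876.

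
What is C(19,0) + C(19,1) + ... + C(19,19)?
Sum of binomial coefficients = 2^19 = 524,288.

Answer: 524,288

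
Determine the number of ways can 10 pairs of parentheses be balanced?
16,796

Explanation: Using the Catalan number formula: C_n = C(2n, n) / (n+1)
C_10 = C(20, 10) / (10+1)
     = 184756 / 11
     = 16,796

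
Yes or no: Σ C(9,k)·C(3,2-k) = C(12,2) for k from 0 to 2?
Vandermonde's identity gives C(12,2) = 66; RHS C(12,2) = 66.
Final answer: Yes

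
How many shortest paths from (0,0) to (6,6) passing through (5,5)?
504
To (5,5): C(10,5)=252. From there: C(2,1)=2. Total: 504.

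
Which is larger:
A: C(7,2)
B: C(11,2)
B
A=C(7,2)=21, B=C(11,2)=55.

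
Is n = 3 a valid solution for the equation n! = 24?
3! = 3·2! = 3·2 = 6, which does not equal 24.
Final answer: No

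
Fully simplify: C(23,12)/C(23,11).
1

Reasoning: C(n,k+1)/C(n,k) = (n−k)/(k+1). Here (23−11)/(11+1) = 12/12 = 1.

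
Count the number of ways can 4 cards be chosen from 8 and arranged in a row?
1,680

Reasoning: P(8,4) = 8!/(8-4)! = 1,680.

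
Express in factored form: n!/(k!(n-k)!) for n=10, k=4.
C(10,4) = 210

Explanation: This is the binomial coefficient C(10,4) = 210.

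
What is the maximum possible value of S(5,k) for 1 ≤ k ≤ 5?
25

Solution: Row S(5,k) for k = 1..5 (via S(n,k) = k·S(n−1,k) + S(n−1,k−1)): 1, 15, 25, 10, 1. The row is unimodal; maximum at k = 3: 25.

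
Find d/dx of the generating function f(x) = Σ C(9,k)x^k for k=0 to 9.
Σ k·C(9,k)x^(k-1) for k=1 to 9

Explanation: Term-by-term differentiation gives Σ k·C(9,k)x^{k-1} for k=1 to 9.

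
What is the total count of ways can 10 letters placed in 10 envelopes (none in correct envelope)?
Using D(n) = (n-1)[D(n-1) + D(n-2)]:
D(10) = (10-1) × [D(9) + D(8)]
      = 9 × [133496 + 14833]
      = 9 × 148329
      = 1,334,961
Final answer: 1,334,961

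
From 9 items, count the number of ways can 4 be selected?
126

Solution: C(9,4) = 9! / (4! × (9-4)!)
         = 9! / (4! × 5!)
         = 126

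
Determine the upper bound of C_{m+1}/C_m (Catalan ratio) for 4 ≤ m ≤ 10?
C_{m+1}/C_m = 2(2m+1)/(m+2), which increases with m. Maximum at m = 10: 2·21/12 = 7/2.

Answer: 7/2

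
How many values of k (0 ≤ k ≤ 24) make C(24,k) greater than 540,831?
Row 24 is unimodal and symmetric about k=24/2. C(24,7)=346,104 ≤ 540,831; C(24,8)=735,471 > 540,831; by symmetry C(24,k) > 540,831 for k = 8..16. That's 16 - 8 + 1 = 9 values.

Answer: 9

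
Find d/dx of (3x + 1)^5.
15(3x + 1)^4

Explanation: Chain rule: 5(3x+1)^{4} × 3 = 15(3x+1)^{4}.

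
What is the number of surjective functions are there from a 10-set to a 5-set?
Onto functions = 5! × S(10,5)
First compute S(10,5) via recurrence:
Using the Stirling recurrence: S(n,k) = k·S(n-1,k) + S(n-1,k-1)
S(10,5) = 5·S(9,5) + S(9,4)
         = 5·6951 + 7770
         = 34755 + 7770
         = 42,525
Then: 120 × 42525 = 5,103,000

Answer: 5,103,000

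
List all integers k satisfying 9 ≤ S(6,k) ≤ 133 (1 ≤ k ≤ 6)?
S(6,1)=1; S(6,2)=31; S(6,3)=90; S(6,4)=65; S(6,5)=15; S(6,6)=1. So valid k = 2, 3, 4, 5.
Final answer: 2, 3, 4, 5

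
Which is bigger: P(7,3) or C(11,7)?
C(11,7)

P(7,3)=210, C(11,7)=330.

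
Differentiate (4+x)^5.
5(4+x)^4

Working:
Using the power rule: d/dx (4+x)^5 = 5(4+x)^{4}.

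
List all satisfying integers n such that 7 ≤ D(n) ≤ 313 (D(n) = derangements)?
4, 5, 6

Reasoning: Using D(n) = (n−1)[D(n−1) + D(n−2)] with D(1)=0, D(2)=1: D(3)=2; D(4)=9; D(5)=44; D(6)=265; D(7)=1,854. So valid n = 4, 5, 6.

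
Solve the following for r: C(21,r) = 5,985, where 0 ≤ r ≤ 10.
C(21,r) is increasing for 0 ≤ r ≤ 10. Stepping up (C(21,r+1) = C(21,r)·(21−r)/(r+1)): C(21,1) = 21, C(21,2) = 210, C(21,3) = 1,330, C(21,4) = 5,985 ✓. So r = 4.
Final answer: 4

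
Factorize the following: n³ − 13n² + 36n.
n(n − 4)(n − 9)

Solution: n³ − 13n² + 36n = n(n² − 13n + 36) = n(n − 4)(n − 9).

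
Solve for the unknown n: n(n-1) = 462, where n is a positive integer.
22

n² − n − 462 = 0, so n = (1 ± √(1 + 4·462))/2 = (1 ± √1,849)/2 = (1 ± 43)/2, i.e. n = 22 or n = -21. Taking the positive root, n = 22 (check: 22×21 = 462).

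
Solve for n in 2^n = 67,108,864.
26

Reasoning: 67,108,864 = 1,024 × 1,024 × 64 = 2^10 × 2^10 × 2^6 = 2^26, so n = 26.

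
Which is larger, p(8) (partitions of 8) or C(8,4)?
C(8,4)

Pentagonal recurrence p(n) = p(n−1) + p(n−2) − p(n−5) − p(n−7) + …: p(8) = p(7) + p(6) − p(3) − p(1) = 15 + 11 − 3 − 1 = 22; C(8,4) = 70.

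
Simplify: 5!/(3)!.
20

Working:
This equals 5×4 = 20.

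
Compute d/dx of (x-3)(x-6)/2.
(2x - 9)/2

d/dx[(x-3)(x-6)] = (x-6) + (x-3) = 2x - 9. Dividing by 2 gives (2x - 9)/2.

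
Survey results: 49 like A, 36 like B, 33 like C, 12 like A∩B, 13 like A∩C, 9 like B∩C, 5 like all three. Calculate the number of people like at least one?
89

Working:
|A∪B∪C| = 49+36+33-12-13-9+5 = 89.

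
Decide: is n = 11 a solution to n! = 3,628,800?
No
11! = 11·10! = 11·3,628,800 = 39,916,800, which does not equal 3,628,800.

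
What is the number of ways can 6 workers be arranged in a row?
720

Working:
Arrangements of 6 distinct objects: 6! = 720.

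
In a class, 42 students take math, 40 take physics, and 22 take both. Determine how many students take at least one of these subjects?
60

Solution: |A∪B| = |A|+|B|-|A∩B| = 42+40-22 = 60.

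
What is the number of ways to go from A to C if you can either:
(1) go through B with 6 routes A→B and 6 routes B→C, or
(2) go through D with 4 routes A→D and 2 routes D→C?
Route via B: 6×6=36. Route via D: 4×2=8. Total: 44.
Final answer: 44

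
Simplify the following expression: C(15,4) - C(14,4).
364

C(15,4) - C(14,4) = C(14,3) = 364.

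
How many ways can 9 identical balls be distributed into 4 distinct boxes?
220

Solution: C(9+4-1, 4-1) = C(12, 3) = 220.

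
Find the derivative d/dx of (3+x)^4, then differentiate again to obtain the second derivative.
12(3+x)^2

Working:
First derivative: 4(3+x)^{3}. Second derivative: 4·3·(3+x)^{2} = 12(3+x)^{2}.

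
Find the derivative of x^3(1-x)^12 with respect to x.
3x^2(1-x)^12 - 12x^3(1-x)^11

Solution: Product rule: 3x^{2}(1-x)^{12} + x^3·(-12)(1-x)^{11}.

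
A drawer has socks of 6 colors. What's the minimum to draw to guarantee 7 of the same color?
37

Working:
Worst case: 6 of each = 36. One more: 37.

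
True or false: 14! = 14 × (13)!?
True
By definition n! = n × (n-1)!, so 14! = 14 × 13!.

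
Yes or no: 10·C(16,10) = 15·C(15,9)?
No

Reasoning: Absorption identity k·C(n,k) = n·C(n-1,k-1). LHS = 10·8008 = 80,080; RHS = 15·5005 = 75,075.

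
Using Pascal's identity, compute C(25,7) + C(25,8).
C(25,7) + C(25,8) = C(26,8) = 1,562,275.
Final answer: 1,562,275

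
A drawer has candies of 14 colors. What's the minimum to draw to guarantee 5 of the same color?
57
Worst case: 4 of each = 56. One more: 57.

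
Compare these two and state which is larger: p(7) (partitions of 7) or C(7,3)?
Pentagonal recurrence p(n) = p(n−1) + p(n−2) − p(n−5) − p(n−7) + …: p(7) = p(6) + p(5) − p(2) − p(0) = 11 + 7 − 2 − 1 = 15; C(7,3) = 35.
Final answer: C(7,3)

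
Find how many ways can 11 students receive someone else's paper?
14,684,570

Working:
Using D(n) = (n-1)[D(n-1) + D(n-2)]:
D(11) = (11-1) × [D(10) + D(9)]
      = 10 × [1334961 + 133496]
      = 10 × 1468457
      = 14,684,570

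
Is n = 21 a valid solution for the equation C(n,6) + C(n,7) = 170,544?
Yes
C(21,6) + C(21,7) = 54,264 + 116,280 = 170,544, which equals 170,544.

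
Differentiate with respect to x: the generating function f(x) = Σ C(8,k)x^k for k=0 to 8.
Σ k·C(8,k)x^(k-1) for k=1 to 8

Term-by-term differentiation gives Σ k·C(8,k)x^{k-1} for k=1 to 8.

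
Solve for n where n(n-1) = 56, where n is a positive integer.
8

n² − n − 56 = 0, so n = (1 ± √(1 + 4·56))/2 = (1 ± √225)/2 = (1 ± 15)/2, i.e. n = 8 or n = -7. Taking the positive root, n = 8 (check: 8×7 = 56).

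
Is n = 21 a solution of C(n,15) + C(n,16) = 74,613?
Yes

Explanation: C(21,15) + C(21,16) = 54,264 + 20,349 = 74,613, which equals 74,613.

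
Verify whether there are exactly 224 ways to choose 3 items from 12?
C(12,3) = 220 ≠ 224.

Answer: False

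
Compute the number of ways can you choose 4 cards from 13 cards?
715

Working:
C(13,4) = 13! / (4! × (13-4)!)
         = 13! / (4! × 9!)
         = 715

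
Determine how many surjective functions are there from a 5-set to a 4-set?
240

Reasoning: Onto functions = 4! × S(5,4)
First compute S(5,4) via recurrence:
Using the Stirling recurrence: S(n,k) = k·S(n-1,k) + S(n-1,k-1)
S(5,4) = 4·S(4,4) + S(4,3)
         = 4·1 + 6
         = 4 + 6
         = 10
Then: 24 × 10 = 240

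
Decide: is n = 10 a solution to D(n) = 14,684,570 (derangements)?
No

Working:
D(10) = (10-1)·[D(9) + D(8)] = 9·[133,496 + 14,833] = 1,334,961, which does not equal 14,684,570.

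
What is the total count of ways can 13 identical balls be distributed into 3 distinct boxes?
105

Working:
C(13+3-1, 3-1) = C(15, 2) = 105.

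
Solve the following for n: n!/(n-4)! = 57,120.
17

Explanation: n!/(n-4)! = n×(n-1)×(n-2)×(n-3), a product of 4 consecutive integers ≈ (n−1.5)^4. 57,120^(1/4) + 1.5 ≈ 17.0; check n = 17: 17×16×15×14 = 57,120 ✓. So n = 17.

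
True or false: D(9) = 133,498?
False

Explanation: Derangements of 9 elements: D(9) = (9-1)·[D(8) + D(7)] = 8·[14,833 + 1,854] = 133,496.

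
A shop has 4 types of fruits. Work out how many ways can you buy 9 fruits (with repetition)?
220

Reasoning: Stars and bars: C(9+4-1, 9) = C(12, 9) = 220.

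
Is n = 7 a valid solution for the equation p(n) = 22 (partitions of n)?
No

Pentagonal recurrence p(n) = p(n−1) + p(n−2) − p(n−5) − p(n−7) + …: p(7) = p(6) + p(5) − p(2) − p(0) = 11 + 7 − 2 − 1 = 15, which does not equal 22.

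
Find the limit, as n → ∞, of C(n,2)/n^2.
1/2
C(n,2) ≈ n^2/2! for large n. Limit = 1/2! = 1/2.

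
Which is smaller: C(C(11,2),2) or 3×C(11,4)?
3×C(11,4)

C(C(11,2),2)=1,485, 3×C(11,4)=990.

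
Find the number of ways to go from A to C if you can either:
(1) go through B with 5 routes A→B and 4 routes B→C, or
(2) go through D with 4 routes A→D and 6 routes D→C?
Route via B: 5×4=20. Route via D: 4×6=24. Total: 44.
Final answer: 44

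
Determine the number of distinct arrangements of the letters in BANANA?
60

Word has 6 letters (B=1, A=3, N=2). Arrangements: 6!/Π(k!) = 60.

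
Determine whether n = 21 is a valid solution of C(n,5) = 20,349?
Yes

Solution: C(21,5) = 21·20·19·18·17/5! = 2,441,880/120 = 20,349, which equals 20,349.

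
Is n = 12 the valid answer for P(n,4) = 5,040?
No
P(12,4) = 12·11·10·9 = 11,880, which does not equal 5,040.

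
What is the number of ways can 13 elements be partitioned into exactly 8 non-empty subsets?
1,899,612
This equals S(13,8), the Stirling number of the 2nd kind.
Using the Stirling recurrence: S(n,k) = k·S(n-1,k) + S(n-1,k-1)
S(13,8) = 8·S(12,8) + S(12,7)
         = 8·159027 + 627396
         = 1272216 + 627396
         = 1,899,612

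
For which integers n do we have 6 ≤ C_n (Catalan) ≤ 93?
4, 5

Solution: C_3=5; C_4=14; C_5=42; C_6=132. So valid n = 4, 5.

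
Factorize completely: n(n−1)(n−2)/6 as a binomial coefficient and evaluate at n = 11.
n(n−1)(n−2)/6 = n!/(3!(n−3)!) = C(n,3). At n = 11: C(11,3) = 165.

Answer: C(n,3); C(11,3) = 165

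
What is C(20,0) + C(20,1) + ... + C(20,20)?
1,048,576

Explanation: Sum of binomial coefficients = 2^20 = 1,048,576.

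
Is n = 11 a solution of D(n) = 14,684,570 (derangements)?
Yes

Explanation: D(11) = (11-1)·[D(10) + D(9)] = 10·[1,334,961 + 133,496] = 14,684,570, which equals 14,684,570.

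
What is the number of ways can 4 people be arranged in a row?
24
Arrangements of 4 distinct objects: 4! = 24.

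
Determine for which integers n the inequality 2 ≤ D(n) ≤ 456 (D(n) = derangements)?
3, 4, 5, 6

Using D(n) = (n−1)[D(n−1) + D(n−2)] with D(1)=0, D(2)=1: D(2)=1; D(3)=2; D(4)=9; D(5)=44; D(6)=265; D(7)=1,854. So valid n = 3, 4, 5, 6.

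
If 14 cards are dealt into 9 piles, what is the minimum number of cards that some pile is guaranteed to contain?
2

Reasoning: Pigeonhole: ⌈14/9⌉ = 2.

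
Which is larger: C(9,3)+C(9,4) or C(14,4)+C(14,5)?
C(14,4)+C(14,5)

First=210, Second=3,003.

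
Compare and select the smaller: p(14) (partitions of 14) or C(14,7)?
p(14)

Explanation: Pentagonal recurrence p(n) = p(n−1) + p(n−2) − p(n−5) − p(n−7) + …: p(14) = p(13) + p(12) − p(9) − p(7) + p(2) = 101 + 77 − 30 − 15 + 2 = 135; C(14,7) = 3,432.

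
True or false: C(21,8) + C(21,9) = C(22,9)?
Pascal's identity C(n,k) + C(n,k+1) = C(n+1,k+1): 203,490 + 293,930 = 497,420 = C(22,9).
Final answer: True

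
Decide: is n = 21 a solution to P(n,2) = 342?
No

Explanation: P(21,2) = 21·20 = 420, which does not equal 342.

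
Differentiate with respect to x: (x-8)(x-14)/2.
d/dx[(x-8)(x-14)] = (x-14) + (x-8) = 2x - 22. Dividing by 2 gives (2x - 22)/2.
Final answer: (2x - 22)/2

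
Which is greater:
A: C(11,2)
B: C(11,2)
Equal

Explanation: A=C(11,2)=55, B=C(11,2)=55.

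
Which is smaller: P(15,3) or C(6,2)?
P(15,3)=2,730, C(6,2)=15.

Answer: C(6,2)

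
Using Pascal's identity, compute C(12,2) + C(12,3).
286

Reasoning: C(12,2) + C(12,3) = C(13,3) = 286.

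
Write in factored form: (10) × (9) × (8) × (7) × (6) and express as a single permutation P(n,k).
P(10,5) = 10!/(5)!

Solution: Product of 5 consecutive descending integers starting at 10: P(10,5) = 10!/5! = 30,240.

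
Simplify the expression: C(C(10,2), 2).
990

Reasoning: C(10,2) = 45, then C(45, 2) = 990.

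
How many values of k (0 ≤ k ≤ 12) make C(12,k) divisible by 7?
Checking C(12,k) mod 7 for k = 0..12: divisible at k = 6. That's 1 values.
Final answer: 1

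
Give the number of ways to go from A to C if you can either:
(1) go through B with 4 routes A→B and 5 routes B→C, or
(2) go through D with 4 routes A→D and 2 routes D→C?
28

Route via B: 4×5=20. Route via D: 4×2=8. Total: 28.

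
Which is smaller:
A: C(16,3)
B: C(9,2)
B
A=C(16,3)=560, B=C(9,2)=36.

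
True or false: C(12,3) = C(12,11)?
False

Working:
C(12,3) = 220 but C(12,11) = 12; symmetry gives C(12,3) = C(12,9), not C(12,11).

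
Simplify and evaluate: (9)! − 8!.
322,560

(9)! − 8! = (9)·8! − 8! = (9−1)·8! = 8·8! = 322,560.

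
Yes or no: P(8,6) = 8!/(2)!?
Yes

Permutation formula P(n,k) = n!/(n-k)!: 8!/2! = 40,320/2 = 20,160 = P(8,6). The statement holds.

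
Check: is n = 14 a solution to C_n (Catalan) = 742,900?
C_14 = C(28,14)/(14+1) = 40,116,600/15 = 2,674,440, which does not equal 742,900.
Final answer: No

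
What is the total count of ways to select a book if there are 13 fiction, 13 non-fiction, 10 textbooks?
36

Reasoning: By the addition principle: 13 + 13 + 10 = 36.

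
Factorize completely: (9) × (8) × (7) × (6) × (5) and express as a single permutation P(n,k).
P(9,5) = 9!/(4)!
Product of 5 consecutive descending integers starting at 9: P(9,5) = 9!/4! = 15,120.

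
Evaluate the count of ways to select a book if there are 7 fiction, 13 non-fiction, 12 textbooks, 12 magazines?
44

Working:
By the addition principle: 7 + 13 + 12 + 12 = 44.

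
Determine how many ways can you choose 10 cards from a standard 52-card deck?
15,820,024,220

Explanation: C(52,10) = 15,820,024,220.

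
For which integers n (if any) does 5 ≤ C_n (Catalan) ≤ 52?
3, 4, 5

Explanation: C_2=2; C_3=5; C_4=14; C_5=42; C_6=132. So valid n = 3, 4, 5.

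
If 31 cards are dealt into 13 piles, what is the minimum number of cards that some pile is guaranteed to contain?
3

Pigeonhole: ⌈31/13⌉ = 3.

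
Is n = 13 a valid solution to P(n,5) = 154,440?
Yes

Working:
P(13,5) = 13·12·11·10·9 = 154,440, which equals 154,440.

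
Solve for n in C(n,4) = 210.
10

Reasoning: C(n,4) = n(n−1)(n−2)(n−3)/4! is increasing in n, and n(n−1)(n−2)(n−3) = 4!·210 = 5,040 ≈ (n−1.5)^4 gives n ≈ 9.9. Check: C(8,4) = 70, C(9,4) = 126, C(10,4) = 210 ✓. So n = 10.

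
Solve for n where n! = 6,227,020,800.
n! is strictly increasing. 11! = 39,916,800, 12! = 479,001,600, 13! = 6,227,020,800 ✓. So n = 13.
Final answer: 13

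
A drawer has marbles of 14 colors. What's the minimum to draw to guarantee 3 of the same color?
Worst case: 2 of each = 28. One more: 29.
Final answer: 29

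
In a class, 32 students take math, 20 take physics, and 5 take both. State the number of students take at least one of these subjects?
47

|A∪B| = |A|+|B|-|A∩B| = 32+20-5 = 47.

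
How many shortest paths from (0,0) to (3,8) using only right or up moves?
165

Working:
Choose 3 rights from 11 moves: C(11,3) = 165.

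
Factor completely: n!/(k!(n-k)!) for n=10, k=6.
C(10,6) = 210
This is the binomial coefficient C(10,6) = 210.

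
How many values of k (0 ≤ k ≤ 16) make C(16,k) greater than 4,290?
7

Working:
Row 16 is unimodal and symmetric about k=16/2. C(16,4)=1,820 ≤ 4,290; C(16,5)=4,368 > 4,290; by symmetry C(16,k) > 4,290 for k = 5..11. That's 11 - 5 + 1 = 7 values.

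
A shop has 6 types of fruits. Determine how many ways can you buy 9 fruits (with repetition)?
2,002

Stars and bars: C(9+6-1, 9) = C(14, 9) = 2,002.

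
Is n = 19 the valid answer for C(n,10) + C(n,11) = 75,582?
No

Solution: C(19,10) + C(19,11) = 92,378 + 75,582 = 167,960, which does not equal 75,582.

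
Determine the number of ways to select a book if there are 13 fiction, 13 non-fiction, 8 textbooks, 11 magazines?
45

Reasoning: By the addition principle: 13 + 13 + 8 + 11 = 45.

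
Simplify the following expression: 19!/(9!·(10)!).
92,378

Reasoning: This is C(19,9) = 92,378.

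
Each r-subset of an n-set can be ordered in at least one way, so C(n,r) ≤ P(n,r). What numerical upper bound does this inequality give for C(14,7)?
17,297,280

P(14,7) = 14·13·12·11·10·9·8 = 17,297,280, so C(14,7) ≤ 17,297,280. (The bound is loose by a factor of 7! = 5,040: C(14,7) = 17,297,280/5,040 = 3,432.)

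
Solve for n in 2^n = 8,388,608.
23

Reasoning: 8,388,608 = 1,024 × 1,024 × 8 = 2^10 × 2^10 × 2^3 = 2^23, so n = 23.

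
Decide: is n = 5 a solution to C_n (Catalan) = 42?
Yes

Explanation: C_5 = C(10,5)/(5+1) = 252/6 = 42, which equals 42.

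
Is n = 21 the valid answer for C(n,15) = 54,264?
Yes
C(21,15) = 21·20·19·18·17·16·15·14·13·12·11·10·9·8·7/15! = 70,959,641,905,152,000/1,307,674,368,000 = 54,264, which equals 54,264.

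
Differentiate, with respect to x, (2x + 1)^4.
8(2x + 1)^3

Solution: Chain rule: 4(2x+1)^{3} × 2 = 8(2x+1)^{3}.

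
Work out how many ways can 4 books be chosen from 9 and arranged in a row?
P(9,4) = 9!/(9-4)! = 3,024.
Final answer: 3,024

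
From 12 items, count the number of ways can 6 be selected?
924

Explanation: C(12,6) = 12! / (6! × (12-6)!)
         = 12! / (6! × 6!)
         = 924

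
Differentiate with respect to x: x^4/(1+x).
(4x^3(1+x) - x^4)/(1+x)²

Quotient rule: [4x^{3}(1+x) - x^4]/(1+x)².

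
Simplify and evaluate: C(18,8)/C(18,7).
11/8

Solution: C(n,k+1)/C(n,k) = (n−k)/(k+1). Here (18−7)/(7+1) = 11/8 = 11/8.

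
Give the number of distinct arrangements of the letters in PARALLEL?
3,360

Solution: Word has 8 letters (P=1, A=2, R=1, L=3, E=1). Arrangements: 8!/Π(k!) = 3,360.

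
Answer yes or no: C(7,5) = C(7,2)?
Yes
Symmetry C(n,k) = C(n,n-k): C(7,5) = 21 and C(7,2) = 21. Both sides agree, so the statement holds.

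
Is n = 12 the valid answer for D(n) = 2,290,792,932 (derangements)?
No

Explanation: D(12) = (12-1)·[D(11) + D(10)] = 11·[14,684,570 + 1,334,961] = 176,214,841, which does not equal 2,290,792,932.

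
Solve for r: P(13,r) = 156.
P(13,r) = 13·12·…·(13−r+1), a product of r factors. Multiplying down from 13: 13 = 13; 13·12 = 156 ✓ (2 factors). So r = 2.
Final answer: 2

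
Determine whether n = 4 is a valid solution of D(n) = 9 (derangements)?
Yes
D(4) = (4-1)·[D(3) + D(2)] = 3·[2 + 1] = 9, which equals 9.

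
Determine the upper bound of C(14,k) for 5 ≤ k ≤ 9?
C(14,k) is maximised at the centre of the row: C(14,7) = 3,432.
Final answer: 3,432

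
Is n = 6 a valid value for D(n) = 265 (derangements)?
Yes

D(6) = (6-1)·[D(5) + D(4)] = 5·[44 + 9] = 265, which equals 265.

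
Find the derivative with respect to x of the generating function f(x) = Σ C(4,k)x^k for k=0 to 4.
Σ k·C(4,k)x^(k-1) for k=1 to 4

Working:
Term-by-term differentiation gives Σ k·C(4,k)x^{k-1} for k=1 to 4.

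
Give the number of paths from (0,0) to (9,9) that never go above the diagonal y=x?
Counted by the Catalan number C_9: C_9 = C(18,9)/(9+1) = 48,620/10 = 4,862.
Final answer: 4,862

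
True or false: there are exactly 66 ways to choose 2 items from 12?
True
C(12,2) = 66.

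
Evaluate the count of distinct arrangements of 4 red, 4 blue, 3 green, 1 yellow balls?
138,600

Solution: Multinomial: 12!/(4! × 4! × 3! × 1!) = 138,600.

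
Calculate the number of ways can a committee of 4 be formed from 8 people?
70

Reasoning: C(8,4) = 8! / (4! × (8-4)!)
         = 8! / (4! × 4!)
         = 70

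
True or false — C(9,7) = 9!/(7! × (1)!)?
False

Solution: The correct denominator is 7!×2!, giving C(9,7) = 36; the stated RHS is 9!/(7!×1!) = 72 ≠ 36, so the statement does not hold.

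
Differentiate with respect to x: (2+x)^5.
5(2+x)^4

Solution: Using the power rule: d/dx (2+x)^5 = 5(2+x)^{4}.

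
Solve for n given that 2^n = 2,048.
11

Explanation: 2,048 = 1,024 × 2 = 2^10 × 2^1 = 2^11, so n = 11.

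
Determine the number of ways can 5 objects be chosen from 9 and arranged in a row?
15,120

Solution: P(9,5) = 9!/(9-5)! = 15,120.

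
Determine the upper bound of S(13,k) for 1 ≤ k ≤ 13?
9,321,312

Reasoning: Row S(13,k) for k = 1..13 (via S(n,k) = k·S(n−1,k) + S(n−1,k−1)): 1, 4,095, 261,625, 2,532,530, 7,508,501, 9,321,312, 5,715,424, 1,899,612, 359,502, 39,325, 2,431, 78, 1. The row is unimodal; maximum at k = 6: 9,321,312.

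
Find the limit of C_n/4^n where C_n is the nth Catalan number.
0

Reasoning: C_n ~ 4^n/(n^(3/2)√π), so n^0·C_n/4^n ~ n^(0 − 3/2)/√π → 0.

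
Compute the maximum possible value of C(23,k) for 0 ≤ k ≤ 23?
1,352,078

Explanation: Maximum at k = 11 or k = 12: C(23,11) = 1,352,078.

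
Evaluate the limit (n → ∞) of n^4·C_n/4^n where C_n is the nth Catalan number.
∞

Working:
C_n ~ 4^n/(n^(3/2)√π), so n^4·C_n/4^n ~ n^(4 − 3/2)/√π → ∞.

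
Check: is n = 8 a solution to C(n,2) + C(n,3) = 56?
C(8,2) + C(8,3) = 28 + 56 = 84, which does not equal 56.
Final answer: No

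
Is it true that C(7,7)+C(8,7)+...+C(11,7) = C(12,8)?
True

Hockey stick identity gives Σ = C(12,8) = 495; RHS C(12,8) = 495.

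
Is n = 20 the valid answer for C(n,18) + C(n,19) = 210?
C(20,18) + C(20,19) = 190 + 20 = 210, which equals 210.

Answer: Yes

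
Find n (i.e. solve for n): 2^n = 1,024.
10

Reasoning: 2^10 = 1,024, so n = 10.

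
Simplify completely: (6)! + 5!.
840

Explanation: (6)! + 5! = (6)·5! + 5! = (6+1)·5! = 7·5! = 840.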